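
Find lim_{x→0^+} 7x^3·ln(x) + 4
The product is a 0·∞ indeterminate form at x → 0⁺.
Rewrite the product as 7·ln(x) / x^(-3) and apply L'Hôpital, or use the standard hierarchy x^(-3) ≫ |ln x| as x → 0⁺.
The indeterminate product → 0, so the limit = 4.

Final answer: 4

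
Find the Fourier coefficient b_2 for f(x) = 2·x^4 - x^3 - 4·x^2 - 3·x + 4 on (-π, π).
b_2 = (1/π) ∫_{-π}^{π} f(x)·sin(2x) dx.
Evaluate the integral (use parity and integration by parts as needed): b_2 = 3/2 + π^2.

Final answer: 3/2 + π^2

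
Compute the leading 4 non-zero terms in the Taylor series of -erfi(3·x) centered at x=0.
-729·x^7/(7·√(π)) - 243·x^5/(5·√(π)) - 18·x^3/√(π) - 6·x/√(π)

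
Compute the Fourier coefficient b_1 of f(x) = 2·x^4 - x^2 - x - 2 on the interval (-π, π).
b_1 = (1/π) ∫_{-π}^{π} f(x)·sin(1x) dx.
Evaluate the integral (use parity and integration by parts as needed): b_1 = -2.

Final answer: -2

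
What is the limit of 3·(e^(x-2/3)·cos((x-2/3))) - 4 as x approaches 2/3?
Direct substitution at x = 2/3 gives -1.

Final answer: -1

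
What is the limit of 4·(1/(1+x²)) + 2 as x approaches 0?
Direct substitution at x = 0 gives 6.

Final answer: 6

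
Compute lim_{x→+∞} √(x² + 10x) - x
This is an ∞ − ∞ indeterminate form.
Multiply and divide by the conjugate √(x²+10x) + x; the x² terms cancel, leaving (10x)/(√(x²+10x)+x) → 10/2 = 5.
Limit = 5.

Final answer: 5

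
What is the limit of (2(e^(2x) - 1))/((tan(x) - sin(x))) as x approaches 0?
Both numerator and denominator → 0 as x → 0; this is a 0/0 indeterminate form.
Expand each to leading order near x = 0: numerator ~ 4·x, denominator ~ x^3/2.
The limit of the ratio is ∞.

Final answer: ∞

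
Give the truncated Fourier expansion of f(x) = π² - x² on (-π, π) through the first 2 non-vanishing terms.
4·cos(x) + 2·π^2/3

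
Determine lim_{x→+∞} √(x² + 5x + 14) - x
This is an ∞ − ∞ indeterminate form.
Multiply and divide by the conjugate √(x²+5x + 14) + x; the x² terms cancel, leaving (5x + 14)/(√(x²+5x + 14)+x) → 5/2.
Limit = 5/2.

Final answer: 5/2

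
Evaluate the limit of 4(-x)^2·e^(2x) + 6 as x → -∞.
The product is a 0·∞ indeterminate form at x → -∞.
Rewrite the product as 4(-x)^2 / e^(-2x) (an ∞/∞ form) and apply L'Hôpital, or use the standard hierarchy e^(2|x|) ≫ |(-x)^2| as x → -∞.
The indeterminate product → 0, so the limit = 6.

Final answer: 6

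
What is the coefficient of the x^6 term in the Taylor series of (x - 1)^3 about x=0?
Expand to order 6: (x - 1)^3 = x^3 - 3·x^2 + 3·x - 1 + O(x^7).
The coefficient of x^6 is 0.

Final answer: 0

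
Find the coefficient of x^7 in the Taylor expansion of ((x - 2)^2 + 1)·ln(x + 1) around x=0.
Expand to order 7: ((x - 2)^2 + 1)·ln(x + 1) = 166·x^7/105 - 113·x^6/60 + 7·x^5/3 - 37·x^4/12 + 14·x^3/3 - 13·x^2/2 + 5·x + O(x^8).
The coefficient of x^7 is 166/105.

Final answer: 166/105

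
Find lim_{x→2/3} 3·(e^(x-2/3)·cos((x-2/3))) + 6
Direct substitution at x = 2/3 gives 9.

Final answer: 9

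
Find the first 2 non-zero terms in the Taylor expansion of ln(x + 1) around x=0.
-x^2/2 + x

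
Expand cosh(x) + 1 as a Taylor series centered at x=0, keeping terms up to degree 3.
x^2/2 + 2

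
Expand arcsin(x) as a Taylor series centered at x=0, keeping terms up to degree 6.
3·x^5/40 + x^3/6 + x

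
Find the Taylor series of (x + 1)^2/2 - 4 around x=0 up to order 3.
x^2/2 + x - 7/2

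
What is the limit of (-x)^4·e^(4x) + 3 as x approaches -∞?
The product is a 0·∞ indeterminate form at x → -∞.
Rewrite the product as (-x)^4 / e^(-4x) (an ∞/∞ form) and apply L'Hôpital, or use the standard hierarchy e^(4|x|) ≫ |(-x)^4| as x → -∞.
The indeterminate product → 0, so the limit = 3.

Final answer: 3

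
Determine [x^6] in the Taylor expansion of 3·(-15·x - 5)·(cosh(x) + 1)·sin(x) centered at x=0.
Expand to order 6: 3·(-15·x - 5)·(cosh(x) + 1)·sin(x) = 9·x^6/8 + 3·x^5/8 - 15·x^4/2 - 5·x^3/2 - 90·x^2 - 30·x + O(x^7).
The coefficient of x^6 is 9/8.

Final answer: 9/8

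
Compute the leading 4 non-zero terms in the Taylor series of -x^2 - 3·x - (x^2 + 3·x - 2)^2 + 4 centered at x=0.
-x^4 - 6·x^3 - 6·x^2 + 9·x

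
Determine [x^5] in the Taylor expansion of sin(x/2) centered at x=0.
Expand to order 5: sin(x/2) = x^5/3840 - x^3/48 + x/2 + O(x^6).
The coefficient of x^5 is 1/3840.

Final answer: 1/3840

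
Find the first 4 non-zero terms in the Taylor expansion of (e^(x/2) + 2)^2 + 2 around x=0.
x^3/4 + x^2 + 3·x + 11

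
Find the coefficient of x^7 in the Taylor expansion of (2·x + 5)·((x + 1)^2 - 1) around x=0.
Expand to order 7: (2·x + 5)·((x + 1)^2 - 1) = 2·x^3 + 9·x^2 + 10·x + O(x^8).
The coefficient of x^7 is 0.

Final answer: 0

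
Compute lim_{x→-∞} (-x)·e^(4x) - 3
The product is a 0·∞ indeterminate form at x → -∞.
Rewrite the product as (-x) / e^(-4x) (an ∞/∞ form) and apply L'Hôpital, or use the standard hierarchy e^(4|x|) ≫ |(-x)| as x → -∞.
The indeterminate product → 0, so the limit = -3.

Final answer: -3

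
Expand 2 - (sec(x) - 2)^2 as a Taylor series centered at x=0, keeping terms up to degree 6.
-7·x^6/180 + x^4/6 + x^2 + 1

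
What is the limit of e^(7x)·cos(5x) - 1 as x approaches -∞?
Evaluate the dominant behaviour as x → -∞; each term tends to a finite value or vanishes.
Limit = -1.

Final answer: -1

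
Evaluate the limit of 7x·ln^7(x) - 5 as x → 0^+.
The product is a 0·∞ indeterminate form at x → 0⁺.
Rewrite the product as 7·ln^7(x) / x^(-1) and apply L'Hôpital, or use the standard hierarchy x^(-1) ≫ |ln x|^7 as x → 0⁺.
The indeterminate product → 0, so the limit = -5.

Final answer: -5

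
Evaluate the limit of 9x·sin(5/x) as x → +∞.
As x → +∞: let u = 5/x → 0⁺; then 9·x·sin(5/x) = 9·5·sin(u)/u → 9·5·1 = 45.
Limit = 45.

Final answer: 45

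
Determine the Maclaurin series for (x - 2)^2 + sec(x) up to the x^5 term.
5·x^4/24 + 3·x^2/2 - 4·x + 5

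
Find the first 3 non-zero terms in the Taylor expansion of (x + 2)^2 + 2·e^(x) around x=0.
2·x^2 + 6·x + 6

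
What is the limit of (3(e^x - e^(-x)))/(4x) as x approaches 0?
Both numerator and denominator → 0 as x → 0; this is a 0/0 indeterminate form.
Expand each to leading order near x = 0: numerator ~ 6·x, denominator ~ 4·x.
The limit of the ratio is 3/2.

Final answer: 3/2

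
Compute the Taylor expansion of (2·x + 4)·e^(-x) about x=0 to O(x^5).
-x^4/6 + x^3/3 - 2·x + 4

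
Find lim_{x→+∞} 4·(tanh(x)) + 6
Evaluate the dominant behaviour as x → +∞; each term tends to a finite value or vanishes.
Limit = 10.

Final answer: 10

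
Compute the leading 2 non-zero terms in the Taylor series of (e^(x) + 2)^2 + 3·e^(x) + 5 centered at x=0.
9·x + 17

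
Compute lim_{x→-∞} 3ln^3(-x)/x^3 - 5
The quotient is an ∞/∞ indeterminate form as x → -∞.
Compare growth rates of the dominant terms (exponentials ≫ polynomials ≫ logarithms), or apply L'Hôpital's rule; the quotient → 0.
Adding the constant: 0 - 5 = -5. Limit = -5.

Final answer: -5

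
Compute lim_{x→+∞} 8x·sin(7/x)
As x → +∞: let u = 7/x → 0⁺; then 8·x·sin(7/x) = 8·7·sin(u)/u → 8·7·1 = 56.
Limit = 56.

Final answer: 56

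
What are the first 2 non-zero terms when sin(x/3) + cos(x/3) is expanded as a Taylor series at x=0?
x/3 + 1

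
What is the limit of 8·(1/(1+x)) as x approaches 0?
Direct substitution at x = 0 gives 8.

Final answer: 8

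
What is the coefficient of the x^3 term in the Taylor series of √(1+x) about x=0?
Expand to order 3: √(1+x) = x^3/16 - x^2/8 + x/2 + 1 + O(x^4).
The coefficient of x^3 is 1/16.

Final answer: 1/16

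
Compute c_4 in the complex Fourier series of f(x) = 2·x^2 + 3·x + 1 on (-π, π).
Compute the real Fourier coefficients first: a_4 = 1/2, b_4 = -3/2.
Then c_4 = (a_4 − i·b_4)/2 = 1/4 + 3·i/4.

Final answer: 1/4 + 3·i/4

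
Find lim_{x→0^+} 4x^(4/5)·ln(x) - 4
The product is a 0·∞ indeterminate form at x → 0⁺.
Rewrite the product as 4·ln(x) / x^(-4/5) and apply L'Hôpital, or use the standard hierarchy x^(-4/5) ≫ |ln x| as x → 0⁺.
The indeterminate product → 0, so the limit = -4.

Final answer: -4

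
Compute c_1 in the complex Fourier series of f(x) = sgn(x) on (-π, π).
Compute the real Fourier coefficients first: a_1 = 0, b_1 = 4/π.
Then c_1 = (a_1 − i·b_1)/2 = -2·i/π.

Final answer: -2·i/π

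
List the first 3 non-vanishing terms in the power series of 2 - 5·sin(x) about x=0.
5·x^3/6 - 5·x + 2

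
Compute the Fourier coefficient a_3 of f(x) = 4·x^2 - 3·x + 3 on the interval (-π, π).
a_3 = (1/π) ∫_{-π}^{π} f(x)·cos(3x) dx.
Evaluate the integral (use parity and integration by parts as needed): a_3 = -16/9.

Final answer: -16/9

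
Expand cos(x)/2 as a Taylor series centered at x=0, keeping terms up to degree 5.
x^4/48 - x^2/4 + 1/2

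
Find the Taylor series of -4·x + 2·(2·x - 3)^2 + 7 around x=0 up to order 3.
8·x^2 - 28·x + 25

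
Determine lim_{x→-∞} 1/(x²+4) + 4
Evaluate the dominant behaviour as x → -∞; each term tends to a finite value or vanishes.
Limit = 4.

Final answer: 4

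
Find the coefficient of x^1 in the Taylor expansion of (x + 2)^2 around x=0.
Expand to order 1: (x + 2)^2 = 4·x + 4 + O(x^2).
The coefficient of x^1 is 4.

Final answer: 4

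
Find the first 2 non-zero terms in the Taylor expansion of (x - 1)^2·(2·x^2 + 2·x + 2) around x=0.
2 - 2·x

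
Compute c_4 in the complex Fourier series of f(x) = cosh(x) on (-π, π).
Compute the real Fourier coefficients first: a_4 = 2·sinh(π)/(17·π), b_4 = 0.
Then c_4 = (a_4 − i·b_4)/2 = sinh(π)/(17·π).

Final answer: sinh(π)/(17·π)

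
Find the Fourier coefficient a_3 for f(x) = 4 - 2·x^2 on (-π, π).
a_3 = (1/π) ∫_{-π}^{π} f(x)·cos(3x) dx.
Evaluate the integral (use parity and integration by parts as needed): a_3 = 8/9.

Final answer: 8/9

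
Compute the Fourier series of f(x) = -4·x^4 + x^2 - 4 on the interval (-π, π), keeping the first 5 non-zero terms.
(-196 + 32·π^2)·cos(x) + (13 - 8·π^2)·cos(2·x) + (-76/27 + 32·π^2/9)·cos(3·x) + (1 - 2·π^2)·cos(4·x) - 4·π^4/5 - 4 + π^2/3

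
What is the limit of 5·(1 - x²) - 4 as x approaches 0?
Direct substitution at x = 0 gives 1.

Final answer: 1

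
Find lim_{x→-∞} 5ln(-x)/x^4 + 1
The quotient is an ∞/∞ indeterminate form as x → -∞.
Compare growth rates of the dominant terms (exponentials ≫ polynomials ≫ logarithms), or apply L'Hôpital's rule; the quotient → 0.
Adding the constant: 0 + 1 = 1. Limit = 1.

Final answer: 1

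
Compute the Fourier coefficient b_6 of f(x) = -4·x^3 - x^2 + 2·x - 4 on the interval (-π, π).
b_6 = (1/π) ∫_{-π}^{π} f(x)·sin(6x) dx.
Evaluate the integral (use parity and integration by parts as needed): b_6 = -8/9 + 4·π^2/3.

Final answer: -8/9 + 4·π^2/3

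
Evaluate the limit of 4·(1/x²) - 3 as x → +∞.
Evaluate the dominant behaviour as x → +∞; each term tends to a finite value or vanishes.
Limit = -3.

Final answer: -3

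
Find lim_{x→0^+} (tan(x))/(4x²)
Both numerator and denominator → 0 as x → 0^+; this is a 0/0 indeterminate form.
Expand each to leading order near x = 0: numerator ~ x, denominator ~ 4·x^2.
The limit of the ratio is ∞.

Final answer: ∞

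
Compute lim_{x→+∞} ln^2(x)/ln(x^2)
This is an ∞/∞ indeterminate form as x → +∞.
Write ln(x^2) = 2·ln(x), reducing the quotient to ln(x)/2 → ∞.
Limit = ∞.

Final answer: ∞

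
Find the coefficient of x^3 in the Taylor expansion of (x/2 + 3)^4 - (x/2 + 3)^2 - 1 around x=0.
Expand to order 3: (x/2 + 3)^4 - (x/2 + 3)^2 - 1 = 3·x^3/2 + 53·x^2/4 + 51·x + 71 + O(x^4).
The coefficient of x^3 is 3/2.

Final answer: 3/2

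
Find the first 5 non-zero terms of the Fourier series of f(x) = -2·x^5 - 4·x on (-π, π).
(-488 - 4·π^4 + 80·π^2)·sin(x) + (-10·π^2 + 19 + 2·π^4)·sin(2·x) + (-4·π^4/3 - 376/81 + 80·π^2/27)·sin(3·x) + (-5·π^2/4 + 79/32 + π^4)·sin(4·x) + (-4·π^4/5 - 1096/625 + 16·π^2/25)·sin(5·x)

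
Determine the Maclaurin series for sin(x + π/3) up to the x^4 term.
√(3)·x^4/48 - x^3/12 - √(3)·x^2/4 + x/2 + √(3)/2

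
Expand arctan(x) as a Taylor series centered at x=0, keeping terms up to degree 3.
-x^3/3 + x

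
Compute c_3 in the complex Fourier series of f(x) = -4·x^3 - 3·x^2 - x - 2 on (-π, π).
Compute the real Fourier coefficients first: a_3 = 4/3, b_3 = 10/9 - 8·π^2/3.
Then c_3 = (a_3 − i·b_3)/2 = 2/3 - 5·i/9 + 4·i·π^2/3.

Final answer: 2/3 - 5·i/9 + 4·i·π^2/3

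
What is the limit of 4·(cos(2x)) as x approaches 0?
Direct substitution at x = 0 gives 4.

Final answer: 4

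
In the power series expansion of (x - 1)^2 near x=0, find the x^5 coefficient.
Expand to order 5: (x - 1)^2 = x^2 - 2·x + 1 + O(x^6).
The coefficient of x^5 is 0.

Final answer: 0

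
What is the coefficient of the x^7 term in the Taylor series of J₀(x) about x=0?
Expand to order 7: J₀(x) = -x^6/2304 + x^4/64 - x^2/4 + 1 + O(x^8).
The coefficient of x^7 is 0.

Final answer: 0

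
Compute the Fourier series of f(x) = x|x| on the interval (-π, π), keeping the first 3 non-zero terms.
(-8 + 2·π^2)·sin(x)/π - π·sin(2·x) + (-8 + 18·π^2)·sin(3·x)/(27·π)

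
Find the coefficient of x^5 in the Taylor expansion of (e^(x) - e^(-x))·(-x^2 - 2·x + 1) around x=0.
Expand to order 5: (e^(x) - e^(-x))·(-x^2 - 2·x + 1) = -19·x^5/60 - 2·x^4/3 - 5·x^3/3 - 4·x^2 + 2·x + O(x^6).
The coefficient of x^5 is -19/60.

Final answer: -19/60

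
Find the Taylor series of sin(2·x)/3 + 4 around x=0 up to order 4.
-4·x^3/9 + 2·x/3 + 4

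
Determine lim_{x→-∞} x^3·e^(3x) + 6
The product is a 0·∞ indeterminate form at x → -∞.
Rewrite the product as x^3 / e^(-3x) (an ∞/∞ form) and apply L'Hôpital, or use the standard hierarchy e^(3|x|) ≫ |x^3| as x → -∞.
The indeterminate product → 0, so the limit = 6.

Final answer: 6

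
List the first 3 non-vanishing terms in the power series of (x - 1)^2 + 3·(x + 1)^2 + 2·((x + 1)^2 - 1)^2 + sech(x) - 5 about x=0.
8·x^3 + 23·x^2/2 + 4·x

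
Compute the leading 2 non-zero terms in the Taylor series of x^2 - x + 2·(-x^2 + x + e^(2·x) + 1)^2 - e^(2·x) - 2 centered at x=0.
21·x + 5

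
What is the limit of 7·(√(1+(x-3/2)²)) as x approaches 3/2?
Direct substitution at x = 3/2 gives 7.

Final answer: 7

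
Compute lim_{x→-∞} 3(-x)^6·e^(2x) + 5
The product is a 0·∞ indeterminate form at x → -∞.
Rewrite the product as 3(-x)^6 / e^(-2x) (an ∞/∞ form) and apply L'Hôpital, or use the standard hierarchy e^(2|x|) ≫ |(-x)^6| as x → -∞.
The indeterminate product → 0, so the limit = 5.

Final answer: 5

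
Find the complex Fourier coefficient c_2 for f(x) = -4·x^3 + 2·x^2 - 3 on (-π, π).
Compute the real Fourier coefficients first: a_2 = 2, b_2 = -6 + 4·π^2.
Then c_2 = (a_2 − i·b_2)/2 = 1 - 2·i·π^2 + 3·i.

Final answer: 1 - 2·i·π^2 + 3·i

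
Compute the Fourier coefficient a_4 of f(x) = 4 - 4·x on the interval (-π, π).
a_4 = (1/π) ∫_{-π}^{π} f(x)·cos(4x) dx.
Evaluate the integral (use parity and integration by parts as needed): a_4 = 0.

Final answer: 0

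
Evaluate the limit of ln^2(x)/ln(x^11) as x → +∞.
This is an ∞/∞ indeterminate form as x → +∞.
Write ln(x^11) = 11·ln(x), reducing the quotient to ln(x)/11 → ∞.
Limit = ∞.

Final answer: ∞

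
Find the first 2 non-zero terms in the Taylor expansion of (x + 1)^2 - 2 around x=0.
2·x - 1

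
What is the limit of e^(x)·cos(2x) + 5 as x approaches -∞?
Evaluate the dominant behaviour as x → -∞; each term tends to a finite value or vanishes.
Limit = 5.

Final answer: 5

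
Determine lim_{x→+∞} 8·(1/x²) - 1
Evaluate the dominant behaviour as x → +∞; each term tends to a finite value or vanishes.
Limit = -1.

Final answer: -1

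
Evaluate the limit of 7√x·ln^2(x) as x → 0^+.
This is a 0·∞ indeterminate form at x → 0⁺.
Rewrite the product as 7·ln^2(x) / x^(-1/2) and apply L'Hôpital, or use the standard hierarchy x^(-1/2) ≫ |ln x|^2 as x → 0⁺.
The indeterminate product → 0, so the limit = 0.

Final answer: 0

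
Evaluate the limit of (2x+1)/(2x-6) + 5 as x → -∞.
Evaluate the dominant behaviour as x → -∞; each term tends to a finite value or vanishes.
Limit = 6.

Final answer: 6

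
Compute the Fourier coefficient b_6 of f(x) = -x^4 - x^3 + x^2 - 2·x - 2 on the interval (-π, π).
b_6 = (1/π) ∫_{-π}^{π} f(x)·sin(6x) dx.
Evaluate the integral (use parity and integration by parts as needed): b_6 = 11/18 + π^2/3.

Final answer: 11/18 + π^2/3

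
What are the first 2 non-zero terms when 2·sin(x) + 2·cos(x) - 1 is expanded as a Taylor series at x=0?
2·x + 1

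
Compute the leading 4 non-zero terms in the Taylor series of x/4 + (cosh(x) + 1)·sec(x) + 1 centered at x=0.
17·x^4/24 + 3·x^2/2 + x/4 + 3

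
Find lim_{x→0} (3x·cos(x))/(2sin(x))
Both numerator and denominator → 0 as x → 0; this is a 0/0 indeterminate form.
Expand each to leading order near x = 0: numerator ~ 3·x, denominator ~ 2·x.
The limit of the ratio is 3/2.

Final answer: 3/2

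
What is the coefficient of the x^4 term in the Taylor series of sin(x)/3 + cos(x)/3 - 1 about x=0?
Expand to order 4: sin(x)/3 + cos(x)/3 - 1 = x^4/72 - x^3/18 - x^2/6 + x/3 - 2/3 + O(x^5).
The coefficient of x^4 is 1/72.

Final answer: 1/72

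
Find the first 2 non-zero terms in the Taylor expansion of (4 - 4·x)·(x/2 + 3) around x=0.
12 - 10·x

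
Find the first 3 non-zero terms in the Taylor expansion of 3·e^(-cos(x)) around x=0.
x^4·e^(-1)/4 + 3·x^2·e^(-1)/2 + 3·e^(-1)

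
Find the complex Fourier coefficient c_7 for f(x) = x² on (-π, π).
Compute the real Fourier coefficients first: a_7 = -4/49, b_7 = 0.
Then c_7 = (a_7 − i·b_7)/2 = -2/49.

Final answer: -2/49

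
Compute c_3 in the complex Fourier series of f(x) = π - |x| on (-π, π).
Compute the real Fourier coefficients first: a_3 = 4/(9·π), b_3 = 0.
Then c_3 = (a_3 − i·b_3)/2 = 2/(9·π).

Final answer: 2/(9·π)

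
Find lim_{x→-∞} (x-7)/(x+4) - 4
Evaluate the dominant behaviour as x → -∞; each term tends to a finite value or vanishes.
Limit = -3.

Final answer: -3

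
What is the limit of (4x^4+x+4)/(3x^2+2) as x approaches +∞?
This is an ∞/∞ indeterminate form as x → +∞.
Divide numerator and denominator by x^4 and let the lower-order terms vanish; the numerator's degree 4 exceeds the denominator's degree 2, so the quotient diverges.
Limit = ∞.

Final answer: ∞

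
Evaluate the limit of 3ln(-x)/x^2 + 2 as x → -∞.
The quotient is an ∞/∞ indeterminate form as x → -∞.
Compare growth rates of the dominant terms (exponentials ≫ polynomials ≫ logarithms), or apply L'Hôpital's rule; the quotient → 0.
Adding the constant: 0 + 2 = 2. Limit = 2.

Final answer: 2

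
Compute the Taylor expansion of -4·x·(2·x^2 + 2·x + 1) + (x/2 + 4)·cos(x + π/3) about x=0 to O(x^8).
x^7·(-1/2880 + √(3)/2520) + x^6·(-√(3)/480 - 1/360) + x^5·(1/96 - √(3)/60) + x^4·(√(3)/24 + 1/12) + x^3·(-65/8 + √(3)/3) + x^2·(-9 - √(3)/4) + x·(-15/4 - 2·√(3)) + 2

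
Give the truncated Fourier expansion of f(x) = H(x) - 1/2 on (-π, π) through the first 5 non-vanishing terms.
2·sin(x)/π + 2·sin(3·x)/(3·π) + 2·sin(5·x)/(5·π) + 2·sin(7·x)/(7·π) + 2·sin(9·x)/(9·π)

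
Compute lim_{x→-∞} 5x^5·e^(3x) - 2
The product is a 0·∞ indeterminate form at x → -∞.
Rewrite the product as 5x^5 / e^(-3x) (an ∞/∞ form) and apply L'Hôpital, or use the standard hierarchy e^(3|x|) ≫ |x^5| as x → -∞.
The indeterminate product → 0, so the limit = -2.

Final answer: -2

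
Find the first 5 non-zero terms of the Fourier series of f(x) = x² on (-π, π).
-4·cos(x) + cos(2·x) - 4·cos(3·x)/9 + cos(4·x)/4 + π^2/3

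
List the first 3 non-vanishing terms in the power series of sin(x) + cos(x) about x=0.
-x^2/2 + x + 1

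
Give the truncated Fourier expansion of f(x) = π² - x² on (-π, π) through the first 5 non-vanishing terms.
4·cos(x) - cos(2·x) + 4·cos(3·x)/9 - cos(4·x)/4 + 2·π^2/3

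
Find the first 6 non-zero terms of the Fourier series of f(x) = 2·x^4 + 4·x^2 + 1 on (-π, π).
(80 - 16·π^2)·cos(x) + (-2 + 4·π^2)·cos(2·x) + (-16·π^2/9 - 16/27)·cos(3·x) + (5/8 + π^2)·cos(4·x) + (-16·π^2/25 - 304/625)·cos(5·x) + 1 + 4·π^2/3 + 2·π^4/5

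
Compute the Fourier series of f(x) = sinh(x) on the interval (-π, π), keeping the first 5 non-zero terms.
sin(x)·sinh(π)/π - 4·sin(2·x)·sinh(π)/(5·π) + 3·sin(3·x)·sinh(π)/(5·π) - 8·sin(4·x)·sinh(π)/(17·π) + 5·sin(5·x)·sinh(π)/(13·π)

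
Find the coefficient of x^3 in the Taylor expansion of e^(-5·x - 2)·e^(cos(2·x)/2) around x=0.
Expand to order 3: e^(-5·x - 2)·e^(cos(2·x)/2) = -95·x^3·e^(-3/2)/6 + 23·x^2·e^(-3/2)/2 - 5·x·e^(-3/2) + e^(-3/2) + O(x^4).
The coefficient of x^3 is -95·e^(-3/2)/6.

Final answer: -95·e^(-3/2)/6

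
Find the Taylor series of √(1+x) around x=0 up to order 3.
x^3/16 - x^2/8 + x/2 + 1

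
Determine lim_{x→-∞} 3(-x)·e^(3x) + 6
The product is a 0·∞ indeterminate form at x → -∞.
Rewrite the product as 3(-x) / e^(-3x) (an ∞/∞ form) and apply L'Hôpital, or use the standard hierarchy e^(3|x|) ≫ |(-x)| as x → -∞.
The indeterminate product → 0, so the limit = 6.

Final answer: 6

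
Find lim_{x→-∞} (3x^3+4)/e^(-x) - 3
The quotient is an ∞/∞ indeterminate form as x → -∞.
Compare growth rates of the dominant terms (exponentials ≫ polynomials ≫ logarithms), or apply L'Hôpital's rule; the quotient → 0.
Adding the constant: 0 - 3 = -3. Limit = -3.

Final answer: -3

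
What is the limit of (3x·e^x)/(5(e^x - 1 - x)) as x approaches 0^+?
Both numerator and denominator → 0 as x → 0^+; this is a 0/0 indeterminate form.
Expand each to leading order near x = 0: numerator ~ 3·x, denominator ~ 5·x^2/2.
The limit of the ratio is ∞.

Final answer: ∞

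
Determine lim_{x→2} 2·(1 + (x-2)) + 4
Direct substitution at x = 2 gives 6.

Final answer: 6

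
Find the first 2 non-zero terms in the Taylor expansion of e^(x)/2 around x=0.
x/2 + 1/2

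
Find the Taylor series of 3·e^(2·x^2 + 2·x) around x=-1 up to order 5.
3 - 6·(x + 1) + 12·(x + 1)^2 - 16·(x + 1)^3 + 20·(x + 1)^4 - 104·(x + 1)^5/5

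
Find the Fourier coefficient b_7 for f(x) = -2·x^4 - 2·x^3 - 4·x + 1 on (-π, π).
b_7 = (1/π) ∫_{-π}^{π} f(x)·sin(7x) dx.
Evaluate the integral (use parity and integration by parts as needed): b_7 = -4·π^2/7 - 368/343.

Final answer: -4·π^2/7 - 368/343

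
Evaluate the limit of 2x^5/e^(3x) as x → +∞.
This is an ∞/∞ indeterminate form as x → +∞.
The exponential denominator e^(3x) dominates the polynomial numerator (e^x ≫ x^5 as x → ∞), so the quotient → 0.
Limit = 0.

Final answer: 0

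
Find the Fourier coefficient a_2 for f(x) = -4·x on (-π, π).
a_2 = (1/π) ∫_{-π}^{π} f(x)·cos(2x) dx.
Evaluate the integral (use parity and integration by parts as needed): a_2 = 0.

Final answer: 0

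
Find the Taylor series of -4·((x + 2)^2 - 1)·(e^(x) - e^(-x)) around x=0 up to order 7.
-x^7/14 - 4·x^6/15 - 23·x^5/15 - 16·x^4/3 - 12·x^3 - 32·x^2 - 24·x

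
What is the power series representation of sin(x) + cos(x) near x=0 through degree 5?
x^5/120 + x^4/24 - x^3/6 - x^2/2 + x + 1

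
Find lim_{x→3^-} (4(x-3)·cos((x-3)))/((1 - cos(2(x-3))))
Both numerator and denominator → 0 as x → 3^-; this is a 0/0 indeterminate form.
Expand each to leading order near x = 3: numerator ~ 4·(x - 3), denominator ~ 2·(x - 3)^2.
The limit of the ratio is -∞.

Final answer: -∞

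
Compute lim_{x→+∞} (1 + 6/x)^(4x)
As x → +∞: write (1 + 6/x)^(4x) = ((1 + 6/x)^x)^4 → (e^6)^4 = e^24.
Limit = e^(24).

Final answer: e^(24)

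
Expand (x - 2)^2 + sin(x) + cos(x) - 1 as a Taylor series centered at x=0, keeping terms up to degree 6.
-x^6/720 + x^5/120 + x^4/24 - x^3/6 + x^2/2 - 3·x + 4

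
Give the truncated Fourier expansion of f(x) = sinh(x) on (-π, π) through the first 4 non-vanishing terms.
sin(x)·sinh(π)/π - 4·sin(2·x)·sinh(π)/(5·π) + 3·sin(3·x)·sinh(π)/(5·π) - 8·sin(4·x)·sinh(π)/(17·π)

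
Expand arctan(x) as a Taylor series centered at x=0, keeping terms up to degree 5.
x^5/5 - x^3/3 + x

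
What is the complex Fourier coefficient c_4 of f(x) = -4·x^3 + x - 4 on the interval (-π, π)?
Compute the real Fourier coefficients first: a_4 = 0, b_4 = -5/4 + 2·π^2.
Then c_4 = (a_4 − i·b_4)/2 = -i·π^2 + 5·i/8.

Final answer: -i·π^2 + 5·i/8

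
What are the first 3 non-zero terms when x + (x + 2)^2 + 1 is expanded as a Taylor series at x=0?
x^2 + 5·x + 5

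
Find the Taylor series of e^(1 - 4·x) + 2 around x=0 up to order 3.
-32·e·x^3/3 + 8·e·x^2 - 4·e·x + 2 + e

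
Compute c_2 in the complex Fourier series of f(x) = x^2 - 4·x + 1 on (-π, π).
Compute the real Fourier coefficients first: a_2 = 1, b_2 = 4.
Then c_2 = (a_2 − i·b_2)/2 = 1/2 - 2·i.

Final answer: 1/2 - 2·i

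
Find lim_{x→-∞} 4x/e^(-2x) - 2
The quotient is an ∞/∞ indeterminate form as x → -∞.
Compare growth rates of the dominant terms (exponentials ≫ polynomials ≫ logarithms), or apply L'Hôpital's rule; the quotient → 0.
Adding the constant: 0 - 2 = -2. Limit = -2.

Final answer: -2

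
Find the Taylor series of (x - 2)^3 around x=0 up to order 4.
x^3 - 6·x^2 + 12·x - 8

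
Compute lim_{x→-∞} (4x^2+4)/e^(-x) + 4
The quotient is an ∞/∞ indeterminate form as x → -∞.
Compare growth rates of the dominant terms (exponentials ≫ polynomials ≫ logarithms), or apply L'Hôpital's rule; the quotient → 0.
Adding the constant: 0 + 4 = 4. Limit = 4.

Final answer: 4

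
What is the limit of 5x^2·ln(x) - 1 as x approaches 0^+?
The product is a 0·∞ indeterminate form at x → 0⁺.
Rewrite the product as 5·ln(x) / x^(-2) and apply L'Hôpital, or use the standard hierarchy x^(-2) ≫ |ln x| as x → 0⁺.
The indeterminate product → 0, so the limit = -1.

Final answer: -1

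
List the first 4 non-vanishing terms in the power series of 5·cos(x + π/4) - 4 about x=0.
5·√(2)·x^3/12 - 5·√(2)·x^2/4 - 5·√(2)·x/2 - 4 + 5·√(2)/2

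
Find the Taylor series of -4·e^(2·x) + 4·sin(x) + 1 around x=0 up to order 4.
-8·x^4/3 - 6·x^3 - 8·x^2 - 4·x - 3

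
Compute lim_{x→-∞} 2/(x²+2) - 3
Evaluate the dominant behaviour as x → -∞; each term tends to a finite value or vanishes.
Limit = -3.

Final answer: -3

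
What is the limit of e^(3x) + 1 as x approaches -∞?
Evaluate the dominant behaviour as x → -∞; each term tends to a finite value or vanishes.
Limit = 1.

Final answer: 1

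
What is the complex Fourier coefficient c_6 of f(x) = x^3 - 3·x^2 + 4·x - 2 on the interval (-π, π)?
Compute the real Fourier coefficients first: a_6 = -1/3, b_6 = -π^2/3 - 23/18.
Then c_6 = (a_6 − i·b_6)/2 = -1/6 + 23·i/36 + i·π^2/6.

Final answer: -1/6 + 23·i/36 + i·π^2/6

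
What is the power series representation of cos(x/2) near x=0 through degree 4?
x^4/384 - x^2/8 + 1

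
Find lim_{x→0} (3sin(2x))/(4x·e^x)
Both numerator and denominator → 0 as x → 0; this is a 0/0 indeterminate form.
Expand each to leading order near x = 0: numerator ~ 6·x, denominator ~ 4·x.
The limit of the ratio is 3/2.

Final answer: 3/2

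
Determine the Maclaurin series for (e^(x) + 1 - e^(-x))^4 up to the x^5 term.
241·x^5/15 + 24·x^4 + 100·x^3/3 + 24·x^2 + 8·x + 1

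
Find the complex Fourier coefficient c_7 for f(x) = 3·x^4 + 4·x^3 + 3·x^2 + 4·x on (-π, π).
Compute the real Fourier coefficients first: a_7 = -24·π^2/49 - 444/2401, b_7 = 344/343 + 8·π^2/7.
Then c_7 = (a_7 − i·b_7)/2 = -12·π^2/49 - 222/2401 - 4·i·π^2/7 - 172·i/343.

Final answer: -12·π^2/49 - 222/2401 - 4·i·π^2/7 - 172·i/343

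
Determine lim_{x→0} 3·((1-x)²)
Direct substitution at x = 0 gives 3.

Final answer: 3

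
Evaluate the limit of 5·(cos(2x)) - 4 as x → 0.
Direct substitution at x = 0 gives 1.

Final answer: 1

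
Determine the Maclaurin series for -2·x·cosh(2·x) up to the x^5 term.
-4·x^5/3 - 4·x^3 - 2·x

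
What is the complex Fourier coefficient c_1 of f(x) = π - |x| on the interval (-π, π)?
Compute the real Fourier coefficients first: a_1 = 4/π, b_1 = 0.
Then c_1 = (a_1 − i·b_1)/2 = 2/π.

Final answer: 2/π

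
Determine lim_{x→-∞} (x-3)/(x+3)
Evaluate the dominant behaviour as x → -∞; each term tends to a finite value or vanishes.
Limit = 1.

Final answer: 1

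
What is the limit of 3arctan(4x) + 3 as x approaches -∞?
Evaluate the dominant behaviour as x → -∞; each term tends to a finite value or vanishes.
Limit = 3 - 3·π/2.

Final answer: 3 - 3·π/2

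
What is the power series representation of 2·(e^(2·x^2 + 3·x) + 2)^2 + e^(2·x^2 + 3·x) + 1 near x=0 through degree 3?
429·x^3/2 + 205·x^2/2 + 39·x + 20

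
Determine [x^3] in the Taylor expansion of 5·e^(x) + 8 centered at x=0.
Expand to order 3: 5·e^(x) + 8 = 5·x^3/6 + 5·x^2/2 + 5·x + 13 + O(x^4).
The coefficient of x^3 is 5/6.

Final answer: 5/6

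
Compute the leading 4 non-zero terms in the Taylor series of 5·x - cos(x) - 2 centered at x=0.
-x^4/24 + x^2/2 + 5·x - 3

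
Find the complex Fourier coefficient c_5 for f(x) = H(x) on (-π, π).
Compute the real Fourier coefficients first: a_5 = 0, b_5 = 2/(5·π).
Then c_5 = (a_5 − i·b_5)/2 = -i/(5·π).

Final answer: -i/(5·π)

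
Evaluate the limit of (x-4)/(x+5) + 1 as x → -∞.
Evaluate the dominant behaviour as x → -∞; each term tends to a finite value or vanishes.
Limit = 2.

Final answer: 2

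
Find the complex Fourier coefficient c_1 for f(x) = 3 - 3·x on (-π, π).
Compute the real Fourier coefficients first: a_1 = 0, b_1 = -6.
Then c_1 = (a_1 − i·b_1)/2 = 3·i.

Final answer: 3·i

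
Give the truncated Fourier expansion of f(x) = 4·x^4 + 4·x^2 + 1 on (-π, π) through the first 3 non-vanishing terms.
(176 - 32·π^2)·cos(x) + (-8 + 8·π^2)·cos(2·x) + 1 + 4·π^2/3 + 4·π^4/5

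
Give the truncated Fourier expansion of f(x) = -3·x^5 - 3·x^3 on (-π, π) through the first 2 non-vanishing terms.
(-684 - 6·π^4 + 114·π^2)·sin(x) + (-12·π^2 + 18 + 3·π^4)·sin(2·x)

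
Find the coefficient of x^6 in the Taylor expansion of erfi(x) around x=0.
Expand to order 6: erfi(x) = x^5/(5·√(π)) + 2·x^3/(3·√(π)) + 2·x/√(π) + O(x^7).
The coefficient of x^6 is 0.

Final answer: 0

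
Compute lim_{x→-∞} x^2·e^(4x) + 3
The product is a 0·∞ indeterminate form at x → -∞.
Rewrite the product as x^2 / e^(-4x) (an ∞/∞ form) and apply L'Hôpital, or use the standard hierarchy e^(4|x|) ≫ |x^2| as x → -∞.
The indeterminate product → 0, so the limit = 3.

Final answer: 3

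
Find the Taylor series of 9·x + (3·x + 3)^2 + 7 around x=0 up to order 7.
9·x^2 + 27·x + 16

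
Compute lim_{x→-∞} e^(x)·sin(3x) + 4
Evaluate the dominant behaviour as x → -∞; each term tends to a finite value or vanishes.
Limit = 4.

Final answer: 4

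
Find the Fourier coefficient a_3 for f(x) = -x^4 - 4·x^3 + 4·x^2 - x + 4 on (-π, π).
a_3 = (1/π) ∫_{-π}^{π} f(x)·cos(3x) dx.
Evaluate the integral (use parity and integration by parts as needed): a_3 = -64/27 + 8·π^2/9.

Final answer: -64/27 + 8·π^2/9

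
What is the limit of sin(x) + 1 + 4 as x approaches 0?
Direct substitution at x = 0 gives 5.

Final answer: 5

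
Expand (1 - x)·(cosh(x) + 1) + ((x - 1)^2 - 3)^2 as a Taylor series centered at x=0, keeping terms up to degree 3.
-9·x^3/2 + x^2/2 + 6·x + 6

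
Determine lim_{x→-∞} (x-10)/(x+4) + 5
Evaluate the dominant behaviour as x → -∞; each term tends to a finite value or vanishes.
Limit = 6.

Final answer: 6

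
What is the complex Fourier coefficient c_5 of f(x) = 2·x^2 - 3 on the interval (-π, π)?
Compute the real Fourier coefficients first: a_5 = -8/25, b_5 = 0.
Then c_5 = (a_5 − i·b_5)/2 = -4/25.

Final answer: -4/25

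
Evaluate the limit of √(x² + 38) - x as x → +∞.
This is an ∞ − ∞ indeterminate form.
Multiply and divide by the conjugate √(x²+38) + x; the x² terms cancel, leaving 38/(√(x²+38)+x) → 0.
Limit = 0.

Final answer: 0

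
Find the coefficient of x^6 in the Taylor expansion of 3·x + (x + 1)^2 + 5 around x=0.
Expand to order 6: 3·x + (x + 1)^2 + 5 = x^2 + 5·x + 6 + O(x^7).
The coefficient of x^6 is 0.

Final answer: 0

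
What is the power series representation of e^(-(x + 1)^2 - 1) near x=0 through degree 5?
x^5·e^(-2)/15 - 5·x^4·e^(-2)/6 + 2·x^3·e^(-2)/3 + x^2·e^(-2) - 2·x·e^(-2) + e^(-2)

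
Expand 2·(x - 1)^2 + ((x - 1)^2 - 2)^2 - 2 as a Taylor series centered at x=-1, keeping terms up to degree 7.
10 - 24·(x + 1) + 22·(x + 1)^2 - 8·(x + 1)^3 + (x + 1)^4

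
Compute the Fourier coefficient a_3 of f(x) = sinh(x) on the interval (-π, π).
a_3 = (1/π) ∫_{-π}^{π} f(x)·cos(3x) dx.
Evaluate the integral (use parity and integration by parts as needed): a_3 = 0.

Final answer: 0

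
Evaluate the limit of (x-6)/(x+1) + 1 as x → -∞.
Evaluate the dominant behaviour as x → -∞; each term tends to a finite value or vanishes.
Limit = 2.

Final answer: 2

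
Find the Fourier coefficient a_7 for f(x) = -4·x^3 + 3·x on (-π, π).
a_7 = (1/π) ∫_{-π}^{π} f(x)·cos(7x) dx.
Evaluate the integral (use parity and integration by parts as needed): a_7 = 0.

Final answer: 0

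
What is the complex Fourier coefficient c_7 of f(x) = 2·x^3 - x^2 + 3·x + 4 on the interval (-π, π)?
Compute the real Fourier coefficients first: a_7 = 4/49, b_7 = 270/343 + 4·π^2/7.
Then c_7 = (a_7 − i·b_7)/2 = 2/49 - 2·i·π^2/7 - 135·i/343.

Final answer: 2/49 - 2·i·π^2/7 - 135·i/343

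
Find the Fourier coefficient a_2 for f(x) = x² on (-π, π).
a_2 = (1/π) ∫_{-π}^{π} f(x)·cos(2x) dx.
Evaluate the integral (use parity and integration by parts as needed): a_2 = 1.

Final answer: 1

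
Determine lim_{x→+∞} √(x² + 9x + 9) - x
This is an ∞ − ∞ indeterminate form.
Multiply and divide by the conjugate √(x²+9x + 9) + x; the x² terms cancel, leaving (9x + 9)/(√(x²+9x + 9)+x) → 9/2.
Limit = 9/2.

Final answer: 9/2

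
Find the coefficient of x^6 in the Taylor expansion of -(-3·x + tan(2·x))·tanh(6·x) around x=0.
Expand to order 6: -(-3·x + tan(2·x))·tanh(6·x) = 6016·x^6/5 - 88·x^4 + 6·x^2 + O(x^7).
The coefficient of x^6 is 6016/5.

Final answer: 6016/5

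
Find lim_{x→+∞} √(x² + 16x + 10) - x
This is an ∞ − ∞ indeterminate form.
Multiply and divide by the conjugate √(x²+16x + 10) + x; the x² terms cancel, leaving (16x + 10)/(√(x²+16x + 10)+x) → 16/2 = 8.
Limit = 8.

Final answer: 8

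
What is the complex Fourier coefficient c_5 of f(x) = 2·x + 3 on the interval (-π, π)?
Compute the real Fourier coefficients first: a_5 = 0, b_5 = 4/5.
Then c_5 = (a_5 − i·b_5)/2 = -2·i/5.

Final answer: -2·i/5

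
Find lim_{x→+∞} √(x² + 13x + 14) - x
This is an ∞ − ∞ indeterminate form.
Multiply and divide by the conjugate √(x²+13x + 14) + x; the x² terms cancel, leaving (13x + 14)/(√(x²+13x + 14)+x) → 13/2.
Limit = 13/2.

Final answer: 13/2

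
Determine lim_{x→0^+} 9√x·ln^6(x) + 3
The product is a 0·∞ indeterminate form at x → 0⁺.
Rewrite the product as 9·ln^6(x) / x^(-1/2) and apply L'Hôpital, or use the standard hierarchy x^(-1/2) ≫ |ln x|^6 as x → 0⁺.
The indeterminate product → 0, so the limit = 3.

Final answer: 3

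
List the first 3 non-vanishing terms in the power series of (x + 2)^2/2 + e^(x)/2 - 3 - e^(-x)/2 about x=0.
x^2/2 + 3·x - 1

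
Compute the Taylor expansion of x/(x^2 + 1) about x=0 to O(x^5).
-x^3 + x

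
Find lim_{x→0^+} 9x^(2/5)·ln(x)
This is a 0·∞ indeterminate form at x → 0⁺.
Rewrite the product as 9·ln(x) / x^(-2/5) and apply L'Hôpital, or use the standard hierarchy x^(-2/5) ≫ |ln x| as x → 0⁺.
The indeterminate product → 0, so the limit = 0.

Final answer: 0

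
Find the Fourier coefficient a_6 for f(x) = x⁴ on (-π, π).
a_6 = (1/π) ∫_{-π}^{π} f(x)·cos(6x) dx.
Evaluate the integral (use parity and integration by parts as needed): a_6 = -1/27 + 2·π^2/9.

Final answer: -1/27 + 2·π^2/9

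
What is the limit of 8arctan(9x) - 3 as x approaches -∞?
Evaluate the dominant behaviour as x → -∞; each term tends to a finite value or vanishes.
Limit = -4·π - 3.

Final answer: -4·π - 3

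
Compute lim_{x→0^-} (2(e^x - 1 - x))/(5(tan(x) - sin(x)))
Both numerator and denominator → 0 as x → 0^-; this is a 0/0 indeterminate form.
Expand each to leading order near x = 0: numerator ~ x^2, denominator ~ 5·x^3/2.
The limit of the ratio is -∞.

Final answer: -∞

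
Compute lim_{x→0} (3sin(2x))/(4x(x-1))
Both numerator and denominator → 0 as x → 0; this is a 0/0 indeterminate form.
Expand each to leading order near x = 0: numerator ~ 6·x, denominator ~ -4·x.
The limit of the ratio is -3/2.

Final answer: -3/2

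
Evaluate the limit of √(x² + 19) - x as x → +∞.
This is an ∞ − ∞ indeterminate form.
Multiply and divide by the conjugate √(x²+19) + x; the x² terms cancel, leaving 19/(√(x²+19)+x) → 0.
Limit = 0.

Final answer: 0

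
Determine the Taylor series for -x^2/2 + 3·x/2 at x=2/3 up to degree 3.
7/9 + 5·(x - 2/3)/6 - (x - 2/3)^2/2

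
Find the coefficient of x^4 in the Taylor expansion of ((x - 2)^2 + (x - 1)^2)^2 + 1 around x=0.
Expand to order 4: ((x - 2)^2 + (x - 1)^2)^2 + 1 = 4·x^4 - 24·x^3 + 56·x^2 - 60·x + 26 + O(x^5).
The coefficient of x^4 is 4.

Final answer: 4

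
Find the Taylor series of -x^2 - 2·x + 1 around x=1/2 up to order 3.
-1/4 - 3·(x - 1/2) - (x - 1/2)^2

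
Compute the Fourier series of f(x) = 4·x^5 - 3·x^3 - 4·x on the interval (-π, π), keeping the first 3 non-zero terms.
(-166·π^2 + 8·π^4 + 988)·sin(x) + (-4·π^4 - 61/2 + 23·π^2)·sin(2·x) + (-214·π^2/27 + 212/81 + 8·π^4/3)·sin(3·x)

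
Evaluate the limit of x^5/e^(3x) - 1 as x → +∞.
The quotient is an ∞/∞ indeterminate form as x → +∞.
The exponential denominator e^(3x) dominates the polynomial numerator (e^x ≫ x^5 as x → ∞), so the quotient → 0.
Adding the constant: 0 - 1 = -1. Limit = -1.

Final answer: -1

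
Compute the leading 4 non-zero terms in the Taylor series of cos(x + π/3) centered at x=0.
√(3)·x^3/12 - x^2/4 - √(3)·x/2 + 1/2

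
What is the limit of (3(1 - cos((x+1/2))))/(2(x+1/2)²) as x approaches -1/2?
Both numerator and denominator → 0 as x → -1/2; this is a 0/0 indeterminate form.
Expand each to leading order near x = -1/2: numerator ~ 3·(x + 1/2)^2/2, denominator ~ 2·(x + 1/2)^2.
The limit of the ratio is 3/4.

Final answer: 3/4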